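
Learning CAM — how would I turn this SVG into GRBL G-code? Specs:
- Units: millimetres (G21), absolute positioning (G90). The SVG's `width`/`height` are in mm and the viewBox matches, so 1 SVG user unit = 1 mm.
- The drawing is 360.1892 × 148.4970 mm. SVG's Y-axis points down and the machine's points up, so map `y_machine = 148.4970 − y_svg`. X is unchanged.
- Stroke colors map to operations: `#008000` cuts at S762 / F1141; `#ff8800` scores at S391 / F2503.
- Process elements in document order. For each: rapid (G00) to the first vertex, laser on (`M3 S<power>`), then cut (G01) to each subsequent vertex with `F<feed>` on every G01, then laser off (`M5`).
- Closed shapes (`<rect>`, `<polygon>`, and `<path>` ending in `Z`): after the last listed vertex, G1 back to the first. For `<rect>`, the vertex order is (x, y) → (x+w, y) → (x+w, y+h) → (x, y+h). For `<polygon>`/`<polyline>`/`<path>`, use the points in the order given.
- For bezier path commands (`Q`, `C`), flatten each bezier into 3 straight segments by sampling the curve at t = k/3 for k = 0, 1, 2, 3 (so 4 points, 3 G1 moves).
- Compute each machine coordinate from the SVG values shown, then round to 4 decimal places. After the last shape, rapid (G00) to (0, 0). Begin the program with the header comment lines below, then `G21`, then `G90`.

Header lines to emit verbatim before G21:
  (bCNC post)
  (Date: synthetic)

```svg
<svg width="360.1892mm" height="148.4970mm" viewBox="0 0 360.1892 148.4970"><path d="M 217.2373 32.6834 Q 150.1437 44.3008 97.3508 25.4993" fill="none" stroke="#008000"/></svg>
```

Since the viewBox matches the mm dimensions, user units are millimetres directly. The only transform is the Y-flip y_m = 148.4970 − y_svg.

Shape 1 is a quadratic bezier drawn with `<path>`. Its stroke #008000 means cut at S762, F1141. After flipping Y the toolpath is (217.2373,115.8136) → (174.0972,111.4485) → (134.1350,113.8432) → (97.3508,122.9977).

(bCNC post)
(Date: synthetic)
G21
G90
G00 X217.2373 Y115.8136
M3 S762
G01 X174.0972 Y111.4485 F1141
G01 X134.1350 Y113.8432 F1141
G01 X97.3508 Y122.9977 F1141
M5
G00 X0.0000 Y0.0000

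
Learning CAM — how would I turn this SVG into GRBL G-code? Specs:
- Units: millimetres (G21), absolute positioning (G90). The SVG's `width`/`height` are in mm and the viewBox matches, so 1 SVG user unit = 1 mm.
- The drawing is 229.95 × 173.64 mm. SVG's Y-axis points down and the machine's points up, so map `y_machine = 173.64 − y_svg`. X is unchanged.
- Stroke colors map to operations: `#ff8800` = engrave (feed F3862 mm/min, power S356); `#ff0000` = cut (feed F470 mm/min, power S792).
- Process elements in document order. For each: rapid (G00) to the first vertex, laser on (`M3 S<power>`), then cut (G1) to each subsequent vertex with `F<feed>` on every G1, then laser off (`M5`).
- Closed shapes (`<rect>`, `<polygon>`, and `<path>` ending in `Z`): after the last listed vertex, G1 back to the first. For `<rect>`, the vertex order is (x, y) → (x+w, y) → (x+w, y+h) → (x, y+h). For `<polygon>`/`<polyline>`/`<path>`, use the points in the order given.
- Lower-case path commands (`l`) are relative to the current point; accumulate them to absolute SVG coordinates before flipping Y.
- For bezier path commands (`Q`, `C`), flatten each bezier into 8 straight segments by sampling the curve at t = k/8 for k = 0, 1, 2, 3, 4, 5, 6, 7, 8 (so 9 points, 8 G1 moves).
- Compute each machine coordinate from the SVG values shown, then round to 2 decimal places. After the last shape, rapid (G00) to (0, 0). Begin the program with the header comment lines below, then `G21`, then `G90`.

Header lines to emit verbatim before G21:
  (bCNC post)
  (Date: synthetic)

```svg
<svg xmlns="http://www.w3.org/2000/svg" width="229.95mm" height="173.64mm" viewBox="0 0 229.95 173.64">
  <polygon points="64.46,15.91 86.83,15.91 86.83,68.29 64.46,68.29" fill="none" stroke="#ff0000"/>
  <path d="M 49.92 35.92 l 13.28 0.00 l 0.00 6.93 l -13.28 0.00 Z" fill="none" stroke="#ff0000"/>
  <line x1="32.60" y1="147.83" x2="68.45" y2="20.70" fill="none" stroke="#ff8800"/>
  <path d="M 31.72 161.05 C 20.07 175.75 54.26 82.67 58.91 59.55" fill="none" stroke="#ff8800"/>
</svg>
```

viewBox `0 0 229.95 173.64` with mm width/height → 1 unit = 1 mm. Flip: y_m = 173.64 − y_svg.

**Shape 1** — `<polygon>` rectangle, stroke `#ff0000` → cut (S792, F470). Machine vertices: (64.46,157.73) → (86.83,157.73) → (86.83,105.35) → (64.46,105.35) → (64.46,157.73). Closed: final G1 returns to the first vertex.

**Shape 2** — `<path>` rectangle, stroke `#ff0000` → cut (S792, F470). Machine vertices: (49.92,137.72) → (63.20,137.72) → (63.20,130.79) → (49.92,130.79) → (49.92,137.72). Closed: final G1 returns to the first vertex.

**Shape 3** — `<line>` line segment, stroke `#ff8800` → engrave (S356, F3862). Machine vertices: (32.60,25.81) → (68.45,152.94). Open path.

**Shape 4** — `<path>` cubic bezier, stroke `#ff8800` → engrave (S356, F3862). Control points (SVG): P0=(31.72,161.05), P1=(20.07,175.75), P2=(54.26,82.67), P3=(58.91,59.55); sampled at t=k/8. Machine vertices: (31.72,12.59) → (29.35,11.78) → (30.40,19.00) → (33.98,32.15) → (39.20,49.16) → (45.19,67.94) → (51.06,86.41) → (55.93,102.49) → (58.91,114.09). Open path.

(bCNC post)
(Date: synthetic)
G21
G90
G00 X64.46 Y157.73
M3 S792
G1 X86.83 Y157.73 F470
G1 X86.83 Y105.35 F470
G1 X64.46 Y105.35 F470
G1 X64.46 Y157.73 F470
M5
G00 X49.92 Y137.72
M3 S792
G1 X63.20 Y137.72 F470
G1 X63.20 Y130.79 F470
G1 X49.92 Y130.79 F470
G1 X49.92 Y137.72 F470
M5
G00 X32.60 Y25.81
M3 S356
G1 X68.45 Y152.94 F3862
M5
G00 X31.72 Y12.59
M3 S356
G1 X29.35 Y11.78 F3862
G1 X30.40 Y19.00 F3862
G1 X33.98 Y32.15 F3862
G1 X39.20 Y49.16 F3862
G1 X45.19 Y67.94 F3862
G1 X51.06 Y86.41 F3862
G1 X55.93 Y102.49 F3862
G1 X58.91 Y114.09 F3862
M5
G00 X0.00 Y0.00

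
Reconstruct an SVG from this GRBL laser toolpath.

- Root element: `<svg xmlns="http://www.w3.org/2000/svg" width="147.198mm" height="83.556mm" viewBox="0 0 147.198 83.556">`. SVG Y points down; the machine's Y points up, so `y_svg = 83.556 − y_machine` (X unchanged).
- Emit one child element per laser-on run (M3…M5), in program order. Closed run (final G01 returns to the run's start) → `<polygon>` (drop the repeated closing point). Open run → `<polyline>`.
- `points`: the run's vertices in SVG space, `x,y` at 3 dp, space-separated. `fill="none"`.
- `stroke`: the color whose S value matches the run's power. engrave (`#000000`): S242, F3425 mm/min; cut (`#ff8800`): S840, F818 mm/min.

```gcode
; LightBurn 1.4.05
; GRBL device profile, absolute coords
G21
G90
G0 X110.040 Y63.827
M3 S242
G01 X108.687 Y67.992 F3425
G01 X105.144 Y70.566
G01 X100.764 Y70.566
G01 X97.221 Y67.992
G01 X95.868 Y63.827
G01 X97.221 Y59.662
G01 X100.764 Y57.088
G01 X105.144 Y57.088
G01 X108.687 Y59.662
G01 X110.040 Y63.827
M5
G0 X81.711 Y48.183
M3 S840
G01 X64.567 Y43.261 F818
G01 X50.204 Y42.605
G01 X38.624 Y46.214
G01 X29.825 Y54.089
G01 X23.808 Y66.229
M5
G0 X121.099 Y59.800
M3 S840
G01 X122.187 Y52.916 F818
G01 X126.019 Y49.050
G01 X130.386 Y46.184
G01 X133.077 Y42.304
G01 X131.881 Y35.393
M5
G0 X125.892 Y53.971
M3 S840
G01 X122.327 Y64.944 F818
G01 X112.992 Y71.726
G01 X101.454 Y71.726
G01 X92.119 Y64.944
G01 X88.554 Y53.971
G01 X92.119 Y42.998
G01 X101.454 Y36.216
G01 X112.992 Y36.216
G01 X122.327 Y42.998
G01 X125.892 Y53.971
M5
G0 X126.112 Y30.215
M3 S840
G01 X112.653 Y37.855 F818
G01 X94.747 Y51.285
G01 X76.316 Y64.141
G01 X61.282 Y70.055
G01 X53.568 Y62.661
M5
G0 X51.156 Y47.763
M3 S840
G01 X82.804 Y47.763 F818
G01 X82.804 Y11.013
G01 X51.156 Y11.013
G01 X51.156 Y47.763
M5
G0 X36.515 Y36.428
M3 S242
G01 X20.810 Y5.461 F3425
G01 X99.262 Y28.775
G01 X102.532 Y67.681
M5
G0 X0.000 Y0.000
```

y_svg = 83.556 − y_m.

[1] S242→`#000000` (engrave); closed run; points: 110.040,19.729 108.687,15.564 105.144,12.990 100.764,12.990 97.221,15.564 95.868,19.729 97.221,23.894 100.764,26.468 105.144,26.468 108.687,23.894

[2] S840→`#ff8800` (cut); open run; points: 81.711,35.373 64.567,40.295 50.204,40.951 38.624,37.342 29.825,29.467 23.808,17.327

[3] S840→`#ff8800` (cut); open run; points: 121.099,23.756 122.187,30.640 126.019,34.506 130.386,37.372 133.077,41.252 131.881,48.163

[4] S840→`#ff8800` (cut); closed run; points: 125.892,29.585 122.327,18.612 112.992,11.830 101.454,11.830 92.119,18.612 88.554,29.585 92.119,40.558 101.454,47.340 112.992,47.340 122.327,40.558

[5] S840→`#ff8800` (cut); open run; points: 126.112,53.341 112.653,45.701 94.747,32.271 76.316,19.415 61.282,13.501 53.568,20.895

[6] S840→`#ff8800` (cut); closed run; points: 51.156,35.793 82.804,35.793 82.804,72.543 51.156,72.543

[7] S242→`#000000` (engrave); open run; points: 36.515,47.128 20.810,78.095 99.262,54.781 102.532,15.875

<svg xmlns="http://www.w3.org/2000/svg" width="147.198mm" height="83.556mm" viewBox="0 0 147.198 83.556">
  <polygon points="110.040,19.729 108.687,15.564 105.144,12.990 100.764,12.990 97.221,15.564 95.868,19.729 97.221,23.894 100.764,26.468 105.144,26.468 108.687,23.894" fill="none" stroke="#000000"/>
  <polyline points="81.711,35.373 64.567,40.295 50.204,40.951 38.624,37.342 29.825,29.467 23.808,17.327" fill="none" stroke="#ff8800"/>
  <polyline points="121.099,23.756 122.187,30.640 126.019,34.506 130.386,37.372 133.077,41.252 131.881,48.163" fill="none" stroke="#ff8800"/>
  <polygon points="125.892,29.585 122.327,18.612 112.992,11.830 101.454,11.830 92.119,18.612 88.554,29.585 92.119,40.558 101.454,47.340 112.992,47.340 122.327,40.558" fill="none" stroke="#ff8800"/>
  <polyline points="126.112,53.341 112.653,45.701 94.747,32.271 76.316,19.415 61.282,13.501 53.568,20.895" fill="none" stroke="#ff8800"/>
  <polygon points="51.156,35.793 82.804,35.793 82.804,72.543 51.156,72.543" fill="none" stroke="#ff8800"/>
  <polyline points="36.515,47.128 20.810,78.095 99.262,54.781 102.532,15.875" fill="none" stroke="#000000"/>
</svg>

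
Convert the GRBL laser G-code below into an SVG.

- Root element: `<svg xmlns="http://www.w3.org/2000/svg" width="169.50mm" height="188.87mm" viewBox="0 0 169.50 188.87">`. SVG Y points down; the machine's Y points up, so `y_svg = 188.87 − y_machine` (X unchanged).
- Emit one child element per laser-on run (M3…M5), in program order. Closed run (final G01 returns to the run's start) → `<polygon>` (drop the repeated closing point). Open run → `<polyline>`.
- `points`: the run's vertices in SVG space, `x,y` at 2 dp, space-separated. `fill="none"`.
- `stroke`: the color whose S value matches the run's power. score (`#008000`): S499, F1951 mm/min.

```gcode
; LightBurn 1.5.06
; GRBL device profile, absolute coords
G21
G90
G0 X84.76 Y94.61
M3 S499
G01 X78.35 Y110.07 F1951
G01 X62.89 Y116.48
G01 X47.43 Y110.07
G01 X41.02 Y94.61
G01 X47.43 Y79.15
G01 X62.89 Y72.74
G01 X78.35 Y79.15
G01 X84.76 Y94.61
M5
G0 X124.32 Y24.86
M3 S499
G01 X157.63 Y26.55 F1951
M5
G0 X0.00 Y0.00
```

<svg xmlns="http://www.w3.org/2000/svg" width="169.50mm" height="188.87mm" viewBox="0 0 169.50 188.87">
  <polygon points="84.76,94.26 78.35,78.80 62.89,72.39 47.43,78.80 41.02,94.26 47.43,109.72 62.89,116.13 78.35,109.72" fill="none" stroke="#008000"/>
  <polyline points="124.32,164.01 157.63,162.32" fill="none" stroke="#008000"/>
</svg>

Machine Y-up, SVG Y-down with viewBox height 188.87, so y_svg = 188.87 − y_machine; X carries over. Every run uses S499, so all elements get stroke `#008000` (score).

Run 1: The run returns to its start, so emit a `<polygon>` with points (Y-flipped): 84.76,94.26 78.35,78.80 62.89,72.39 47.43,78.80 41.02,94.26 47.43,109.72 62.89,116.13 78.35,109.72.

Run 2: The run is open, so emit a `<polyline>` with points (Y-flipped): 124.32,164.01 157.63,162.32.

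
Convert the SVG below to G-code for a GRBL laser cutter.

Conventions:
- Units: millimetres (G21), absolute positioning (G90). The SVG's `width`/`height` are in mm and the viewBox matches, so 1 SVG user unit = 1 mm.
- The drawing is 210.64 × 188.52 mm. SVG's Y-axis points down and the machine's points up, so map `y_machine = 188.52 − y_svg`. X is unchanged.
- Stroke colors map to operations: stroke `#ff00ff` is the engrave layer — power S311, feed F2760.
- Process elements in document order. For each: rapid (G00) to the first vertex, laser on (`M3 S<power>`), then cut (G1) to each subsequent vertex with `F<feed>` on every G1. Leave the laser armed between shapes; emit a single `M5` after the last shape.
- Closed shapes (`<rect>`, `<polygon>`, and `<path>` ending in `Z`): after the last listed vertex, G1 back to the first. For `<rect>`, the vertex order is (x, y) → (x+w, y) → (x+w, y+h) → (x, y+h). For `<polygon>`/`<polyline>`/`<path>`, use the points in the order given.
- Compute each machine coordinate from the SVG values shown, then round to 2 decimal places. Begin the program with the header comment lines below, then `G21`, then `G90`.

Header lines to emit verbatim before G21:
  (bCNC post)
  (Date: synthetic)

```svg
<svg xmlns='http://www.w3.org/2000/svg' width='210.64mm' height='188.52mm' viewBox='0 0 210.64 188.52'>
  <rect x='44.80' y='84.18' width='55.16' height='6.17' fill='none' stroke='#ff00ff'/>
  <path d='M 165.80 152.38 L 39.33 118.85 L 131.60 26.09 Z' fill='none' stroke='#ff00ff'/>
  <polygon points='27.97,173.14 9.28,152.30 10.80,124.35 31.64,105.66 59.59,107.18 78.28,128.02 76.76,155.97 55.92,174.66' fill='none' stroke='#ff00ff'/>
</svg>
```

Since the viewBox matches the mm dimensions, user units are millimetres directly. The only transform is the Y-flip y_m = 188.52 − y_svg.

Shape 1 is a rectangle drawn with `<rect>`. Its stroke #ff00ff means engrave at S311, F2760. After flipping Y the toolpath is (44.80,104.34) → (99.96,104.34) → (99.96,98.17) → (44.80,98.17) → (44.80,104.34), returning to the start.

Shape 2 is a regular polygon drawn with `<path>`. Its stroke #ff00ff means engrave at S311, F2760. After flipping Y the toolpath is (165.80,36.14) → (39.33,69.67) → (131.60,162.43) → (165.80,36.14), returning to the start.

Shape 3 is a regular polygon drawn with `<polygon>`. Its stroke #ff00ff means engrave at S311, F2760. After flipping Y the toolpath is (27.97,15.38) → (9.28,36.22) → (10.80,64.17) → (31.64,82.86) → (59.59,81.34) → (78.28,60.50) → (76.76,32.55) → (55.92,13.86) → (27.97,15.38), returning to the start.

(bCNC post)
(Date: synthetic)
G21
G90
G00 X44.80 Y104.34
M3 S311
G1 X99.96 Y104.34 F2760
G1 X99.96 Y98.17 F2760
G1 X44.80 Y98.17 F2760
G1 X44.80 Y104.34 F2760
G00 X165.80 Y36.14
M3 S311
G1 X39.33 Y69.67 F2760
G1 X131.60 Y162.43 F2760
G1 X165.80 Y36.14 F2760
G00 X27.97 Y15.38
M3 S311
G1 X9.28 Y36.22 F2760
G1 X10.80 Y64.17 F2760
G1 X31.64 Y82.86 F2760
G1 X59.59 Y81.34 F2760
G1 X78.28 Y60.50 F2760
G1 X76.76 Y32.55 F2760
G1 X55.92 Y13.86 F2760
G1 X27.97 Y15.38 F2760
M5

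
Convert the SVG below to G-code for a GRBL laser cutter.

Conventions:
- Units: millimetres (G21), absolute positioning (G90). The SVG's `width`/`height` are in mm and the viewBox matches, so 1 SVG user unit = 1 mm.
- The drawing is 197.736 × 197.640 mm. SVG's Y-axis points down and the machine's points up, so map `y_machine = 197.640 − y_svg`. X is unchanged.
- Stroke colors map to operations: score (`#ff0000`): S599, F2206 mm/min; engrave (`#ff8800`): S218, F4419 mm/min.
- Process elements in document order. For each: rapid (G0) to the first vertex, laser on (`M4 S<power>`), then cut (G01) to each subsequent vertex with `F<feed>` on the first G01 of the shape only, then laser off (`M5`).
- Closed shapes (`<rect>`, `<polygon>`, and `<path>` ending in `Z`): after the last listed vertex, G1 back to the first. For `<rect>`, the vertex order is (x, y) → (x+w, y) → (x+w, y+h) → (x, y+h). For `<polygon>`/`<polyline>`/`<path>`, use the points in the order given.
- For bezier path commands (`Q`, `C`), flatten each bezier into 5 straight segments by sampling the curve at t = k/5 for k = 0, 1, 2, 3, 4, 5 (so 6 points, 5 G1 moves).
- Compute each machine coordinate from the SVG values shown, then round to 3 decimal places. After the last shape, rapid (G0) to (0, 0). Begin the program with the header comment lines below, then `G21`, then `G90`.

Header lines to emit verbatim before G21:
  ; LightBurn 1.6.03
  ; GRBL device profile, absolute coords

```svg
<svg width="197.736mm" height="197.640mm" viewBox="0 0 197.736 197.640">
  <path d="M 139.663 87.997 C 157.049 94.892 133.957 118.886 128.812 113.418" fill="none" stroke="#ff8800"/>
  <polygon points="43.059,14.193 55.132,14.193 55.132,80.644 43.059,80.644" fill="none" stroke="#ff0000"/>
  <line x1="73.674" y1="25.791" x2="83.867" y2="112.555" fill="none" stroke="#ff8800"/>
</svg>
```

viewBox `0 0 197.736 197.640` with mm width/height → 1 unit = 1 mm. Flip: y_m = 197.640 − y_svg.

**Shape 1** — `<path>` cubic bezier, stroke `#ff8800` → engrave (S218, F4419). Control points (SVG): P0=(139.663,87.997), P1=(157.049,94.892), P2=(133.957,118.886), P3=(128.812,113.418); sampled at t=k/5. Machine vertices: (139.663,109.643) → (145.705,103.827) → (144.836,96.141) → (139.861,88.822) → (133.585,84.104) → (128.812,84.222). Open path.

**Shape 2** — `<polygon>` rectangle, stroke `#ff0000` → score (S599, F2206). Machine vertices: (43.059,183.447) → (55.132,183.447) → (55.132,116.996) → (43.059,116.996) → (43.059,183.447). Closed: final G1 returns to the first vertex.

**Shape 3** — `<line>` line segment, stroke `#ff8800` → engrave (S218, F4419). Machine vertices: (73.674,171.849) → (83.867,85.085). Open path.

; LightBurn 1.6.03
; GRBL device profile, absolute coords
G21
G90
G0 X139.663 Y109.643
M4 S218
G01 X145.705 Y103.827 F4419
G01 X144.836 Y96.141
G01 X139.861 Y88.822
G01 X133.585 Y84.104
G01 X128.812 Y84.222
M5
G0 X43.059 Y183.447
M4 S599
G01 X55.132 Y183.447 F2206
G01 X55.132 Y116.996
G01 X43.059 Y116.996
G01 X43.059 Y183.447
M5
G0 X73.674 Y171.849
M4 S218
G01 X83.867 Y85.085 F4419
M5
G0 X0.000 Y0.000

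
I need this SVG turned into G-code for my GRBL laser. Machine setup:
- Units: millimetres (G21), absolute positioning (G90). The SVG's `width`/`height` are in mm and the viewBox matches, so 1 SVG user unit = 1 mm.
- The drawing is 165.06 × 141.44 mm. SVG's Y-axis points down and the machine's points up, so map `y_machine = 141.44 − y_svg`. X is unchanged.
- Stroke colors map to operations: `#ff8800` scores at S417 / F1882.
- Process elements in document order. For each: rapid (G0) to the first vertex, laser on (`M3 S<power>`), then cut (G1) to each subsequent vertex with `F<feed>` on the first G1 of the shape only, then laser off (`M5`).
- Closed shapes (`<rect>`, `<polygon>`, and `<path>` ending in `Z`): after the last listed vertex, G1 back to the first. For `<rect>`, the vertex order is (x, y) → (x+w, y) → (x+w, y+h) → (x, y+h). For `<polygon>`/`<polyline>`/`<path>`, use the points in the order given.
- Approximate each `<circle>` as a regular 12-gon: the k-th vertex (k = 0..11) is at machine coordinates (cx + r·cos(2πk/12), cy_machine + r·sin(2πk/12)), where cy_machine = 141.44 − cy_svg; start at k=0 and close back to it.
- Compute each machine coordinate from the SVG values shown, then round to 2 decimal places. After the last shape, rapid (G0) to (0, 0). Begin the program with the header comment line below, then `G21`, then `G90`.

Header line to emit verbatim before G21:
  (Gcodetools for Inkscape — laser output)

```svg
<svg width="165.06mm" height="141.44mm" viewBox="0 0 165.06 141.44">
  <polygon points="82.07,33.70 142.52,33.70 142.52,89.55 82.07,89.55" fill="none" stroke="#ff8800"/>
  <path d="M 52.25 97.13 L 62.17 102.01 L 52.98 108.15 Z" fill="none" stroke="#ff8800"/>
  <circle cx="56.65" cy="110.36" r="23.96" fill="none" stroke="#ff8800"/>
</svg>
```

Since the viewBox matches the mm dimensions, user units are millimetres directly. The only transform is the Y-flip y_m = 141.44 − y_svg.

Shape 1 is a rectangle drawn with `<polygon>`. Its stroke #ff8800 means score at S417, F1882. After flipping Y the toolpath is (82.07,107.74) → (142.52,107.74) → (142.52,51.89) → (82.07,51.89) → (82.07,107.74), returning to the start.

Shape 2 is a regular polygon drawn with `<path>`. Its stroke #ff8800 means score at S417, F1882. After flipping Y the toolpath is (52.25,44.31) → (62.17,39.43) → (52.98,33.29) → (52.25,44.31), returning to the start.

Shape 3 is a circle drawn with `<circle>`. Its stroke #ff8800 means score at S417, F1882. After flipping Y the toolpath is (80.61,31.08) → (77.40,43.06) → (68.63,51.83) → (56.65,55.04) → (44.67,51.83) → (35.90,43.06) → (32.69,31.08) → (35.90,19.10) → (44.67,10.33) → (56.65,7.12) → (68.63,10.33) → (77.40,19.10) → (80.61,31.08), returning to the start.

(Gcodetools for Inkscape — laser output)
G21
G90
G0 X82.07 Y107.74
M3 S417
G1 X142.52 Y107.74 F1882
G1 X142.52 Y51.89
G1 X82.07 Y51.89
G1 X82.07 Y107.74
M5
G0 X52.25 Y44.31
M3 S417
G1 X62.17 Y39.43 F1882
G1 X52.98 Y33.29
G1 X52.25 Y44.31
M5
G0 X80.61 Y31.08
M3 S417
G1 X77.40 Y43.06 F1882
G1 X68.63 Y51.83
G1 X56.65 Y55.04
G1 X44.67 Y51.83
G1 X35.90 Y43.06
G1 X32.69 Y31.08
G1 X35.90 Y19.10
G1 X44.67 Y10.33
G1 X56.65 Y7.12
G1 X68.63 Y10.33
G1 X77.40 Y19.10
G1 X80.61 Y31.08
M5
G0 X0.00 Y0.00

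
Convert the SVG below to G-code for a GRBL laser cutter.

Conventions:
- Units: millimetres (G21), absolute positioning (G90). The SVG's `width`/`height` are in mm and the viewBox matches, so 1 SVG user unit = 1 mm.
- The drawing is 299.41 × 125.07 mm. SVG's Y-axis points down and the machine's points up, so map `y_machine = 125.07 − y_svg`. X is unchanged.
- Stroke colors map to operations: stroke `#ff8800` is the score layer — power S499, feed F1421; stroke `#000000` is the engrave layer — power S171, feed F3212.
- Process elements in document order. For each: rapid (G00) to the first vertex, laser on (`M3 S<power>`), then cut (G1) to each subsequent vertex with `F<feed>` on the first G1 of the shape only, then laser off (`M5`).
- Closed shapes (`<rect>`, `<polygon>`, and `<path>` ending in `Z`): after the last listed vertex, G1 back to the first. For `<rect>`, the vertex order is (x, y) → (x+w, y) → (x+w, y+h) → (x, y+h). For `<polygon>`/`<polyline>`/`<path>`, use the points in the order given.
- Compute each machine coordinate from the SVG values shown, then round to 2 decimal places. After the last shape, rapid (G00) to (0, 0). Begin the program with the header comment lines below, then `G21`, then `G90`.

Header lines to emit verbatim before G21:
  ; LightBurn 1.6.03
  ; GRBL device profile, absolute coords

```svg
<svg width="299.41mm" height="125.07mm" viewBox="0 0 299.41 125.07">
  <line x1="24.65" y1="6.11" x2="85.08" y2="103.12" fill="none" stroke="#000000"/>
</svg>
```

; LightBurn 1.6.03
; GRBL device profile, absolute coords
G21
G90
G00 X24.65 Y118.96
M3 S171
G1 X85.08 Y21.95 F3212
M5
G00 X0.00 Y0.00

1 u = 1 mm; y_m = 125.07 − y.

[1] `<line>` line segment, #000000→engrave S171 F3212: (24.65,118.96) → (85.08,21.95)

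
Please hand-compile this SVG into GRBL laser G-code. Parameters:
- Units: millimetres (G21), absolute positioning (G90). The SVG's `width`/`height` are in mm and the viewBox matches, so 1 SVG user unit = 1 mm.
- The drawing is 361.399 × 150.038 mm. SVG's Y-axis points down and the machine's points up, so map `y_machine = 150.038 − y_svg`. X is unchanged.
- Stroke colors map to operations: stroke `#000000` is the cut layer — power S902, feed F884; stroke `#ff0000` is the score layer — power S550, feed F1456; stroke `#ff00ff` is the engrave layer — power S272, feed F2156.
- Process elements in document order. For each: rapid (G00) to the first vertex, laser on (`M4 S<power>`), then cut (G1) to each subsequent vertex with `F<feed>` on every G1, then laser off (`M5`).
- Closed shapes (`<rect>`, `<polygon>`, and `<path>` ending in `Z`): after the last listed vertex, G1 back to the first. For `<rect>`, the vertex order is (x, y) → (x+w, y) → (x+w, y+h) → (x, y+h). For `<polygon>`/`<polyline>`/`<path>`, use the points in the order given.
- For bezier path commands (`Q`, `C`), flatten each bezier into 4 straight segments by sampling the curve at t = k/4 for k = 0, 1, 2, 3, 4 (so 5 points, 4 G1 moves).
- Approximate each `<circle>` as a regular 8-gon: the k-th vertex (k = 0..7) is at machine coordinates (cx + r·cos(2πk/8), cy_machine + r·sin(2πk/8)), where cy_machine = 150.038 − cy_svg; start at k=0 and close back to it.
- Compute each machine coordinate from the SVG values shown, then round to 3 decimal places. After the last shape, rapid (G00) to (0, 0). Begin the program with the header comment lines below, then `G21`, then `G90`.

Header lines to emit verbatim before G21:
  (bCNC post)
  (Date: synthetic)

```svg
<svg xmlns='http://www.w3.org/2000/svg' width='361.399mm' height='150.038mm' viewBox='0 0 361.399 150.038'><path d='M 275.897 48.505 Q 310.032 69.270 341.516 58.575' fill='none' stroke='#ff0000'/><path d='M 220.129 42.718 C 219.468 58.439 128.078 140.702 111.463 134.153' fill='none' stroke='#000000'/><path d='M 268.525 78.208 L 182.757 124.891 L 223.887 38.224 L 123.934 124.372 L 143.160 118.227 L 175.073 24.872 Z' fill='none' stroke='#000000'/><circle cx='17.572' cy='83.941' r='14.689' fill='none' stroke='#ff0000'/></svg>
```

1 u = 1 mm; y_m = 150.038 − y.

[1] `<path>` quadratic bezier, #ff0000→score S550 F1456: (275.897,101.533) → (292.799,93.117) → (309.369,88.633) → (325.608,88.082) → (341.516,91.463)

[2] `<path>` cubic bezier, #000000→cut S902 F884: (220.129,107.320) → (205.208,85.480) → (171.779,53.251) → (135.359,25.198) → (111.463,15.885)

[3] `<path>` closed polygon, #000000→cut S902 F884: (268.525,71.830) → (182.757,25.147) → (223.887,111.814) → (123.934,25.666) → (143.160,31.811) → (175.073,125.166) → (268.525,71.830) (closed)

[4] `<circle>` circle, #ff0000→score S550 F1456: (32.261,66.097) → (27.959,76.484) → (17.572,80.786) → (7.185,76.484) → (2.883,66.097) → (7.185,55.710) → (17.572,51.408) → (27.959,55.710) → (32.261,66.097) (closed)

(bCNC post)
(Date: synthetic)
G21
G90
G00 X275.897 Y101.533
M4 S550
G1 X292.799 Y93.117 F1456
G1 X309.369 Y88.633 F1456
G1 X325.608 Y88.082 F1456
G1 X341.516 Y91.463 F1456
M5
G00 X220.129 Y107.320
M4 S902
G1 X205.208 Y85.480 F884
G1 X171.779 Y53.251 F884
G1 X135.359 Y25.198 F884
G1 X111.463 Y15.885 F884
M5
G00 X268.525 Y71.830
M4 S902
G1 X182.757 Y25.147 F884
G1 X223.887 Y111.814 F884
G1 X123.934 Y25.666 F884
G1 X143.160 Y31.811 F884
G1 X175.073 Y125.166 F884
G1 X268.525 Y71.830 F884
M5
G00 X32.261 Y66.097
M4 S550
G1 X27.959 Y76.484 F1456
G1 X17.572 Y80.786 F1456
G1 X7.185 Y76.484 F1456
G1 X2.883 Y66.097 F1456
G1 X7.185 Y55.710 F1456
G1 X17.572 Y51.408 F1456
G1 X27.959 Y55.710 F1456
G1 X32.261 Y66.097 F1456
M5
G00 X0.000 Y0.000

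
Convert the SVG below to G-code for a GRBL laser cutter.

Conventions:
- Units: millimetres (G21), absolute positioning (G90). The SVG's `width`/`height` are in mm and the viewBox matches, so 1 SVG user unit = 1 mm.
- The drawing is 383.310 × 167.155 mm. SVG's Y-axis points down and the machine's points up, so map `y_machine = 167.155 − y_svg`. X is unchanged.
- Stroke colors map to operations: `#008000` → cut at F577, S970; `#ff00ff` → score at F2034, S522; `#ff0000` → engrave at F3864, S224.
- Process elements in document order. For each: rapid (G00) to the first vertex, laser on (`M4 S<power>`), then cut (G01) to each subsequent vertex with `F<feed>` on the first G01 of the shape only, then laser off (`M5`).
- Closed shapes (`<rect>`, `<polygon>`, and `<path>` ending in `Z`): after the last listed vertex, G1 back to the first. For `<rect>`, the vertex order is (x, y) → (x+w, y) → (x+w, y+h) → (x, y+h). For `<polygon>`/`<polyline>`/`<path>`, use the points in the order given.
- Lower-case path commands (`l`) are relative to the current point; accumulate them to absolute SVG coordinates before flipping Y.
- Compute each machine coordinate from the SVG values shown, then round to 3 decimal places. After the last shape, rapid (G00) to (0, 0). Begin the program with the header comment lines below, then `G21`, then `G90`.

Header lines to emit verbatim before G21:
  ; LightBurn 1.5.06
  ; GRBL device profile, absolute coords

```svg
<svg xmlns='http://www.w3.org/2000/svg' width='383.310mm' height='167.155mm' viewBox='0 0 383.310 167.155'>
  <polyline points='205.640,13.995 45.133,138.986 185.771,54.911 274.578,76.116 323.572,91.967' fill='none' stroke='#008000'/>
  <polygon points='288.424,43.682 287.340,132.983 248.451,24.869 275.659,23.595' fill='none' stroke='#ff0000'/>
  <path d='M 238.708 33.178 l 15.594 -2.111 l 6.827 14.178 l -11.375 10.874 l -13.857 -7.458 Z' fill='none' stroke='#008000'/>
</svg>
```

; LightBurn 1.5.06
; GRBL device profile, absolute coords
G21
G90
G00 X205.640 Y153.160
M4 S970
G01 X45.133 Y28.169 F577
G01 X185.771 Y112.244
G01 X274.578 Y91.039
G01 X323.572 Y75.188
M5
G00 X288.424 Y123.473
M4 S224
G01 X287.340 Y34.172 F3864
G01 X248.451 Y142.286
G01 X275.659 Y143.560
G01 X288.424 Y123.473
M5
G00 X238.708 Y133.977
M4 S970
G01 X254.302 Y136.088 F577
G01 X261.129 Y121.910
G01 X249.754 Y111.036
G01 X235.897 Y118.494
G01 X238.708 Y133.977
M5
G00 X0.000 Y0.000

viewBox `0 0 383.310 167.155` with mm width/height → 1 unit = 1 mm. Flip: y_m = 167.155 − y_svg.

**Shape 1** — `<polyline>` open polyline, stroke `#008000` → cut (S970, F577). Machine vertices: (205.640,153.160) → (45.133,28.169) → (185.771,112.244) → (274.578,91.039) → (323.572,75.188). Open path.

**Shape 2** — `<polygon>` closed polygon, stroke `#ff0000` → engrave (S224, F3864). Machine vertices: (288.424,123.473) → (287.340,34.172) → (248.451,142.286) → (275.659,143.560) → (288.424,123.473). Closed: final G1 returns to the first vertex.

**Shape 3** — `<path>` regular polygon, stroke `#008000` → cut (S970, F577). Machine vertices: (238.708,133.977) → (254.302,136.088) → (261.129,121.910) → (249.754,111.036) → (235.897,118.494) → (238.708,133.977). Closed: final G1 returns to the first vertex.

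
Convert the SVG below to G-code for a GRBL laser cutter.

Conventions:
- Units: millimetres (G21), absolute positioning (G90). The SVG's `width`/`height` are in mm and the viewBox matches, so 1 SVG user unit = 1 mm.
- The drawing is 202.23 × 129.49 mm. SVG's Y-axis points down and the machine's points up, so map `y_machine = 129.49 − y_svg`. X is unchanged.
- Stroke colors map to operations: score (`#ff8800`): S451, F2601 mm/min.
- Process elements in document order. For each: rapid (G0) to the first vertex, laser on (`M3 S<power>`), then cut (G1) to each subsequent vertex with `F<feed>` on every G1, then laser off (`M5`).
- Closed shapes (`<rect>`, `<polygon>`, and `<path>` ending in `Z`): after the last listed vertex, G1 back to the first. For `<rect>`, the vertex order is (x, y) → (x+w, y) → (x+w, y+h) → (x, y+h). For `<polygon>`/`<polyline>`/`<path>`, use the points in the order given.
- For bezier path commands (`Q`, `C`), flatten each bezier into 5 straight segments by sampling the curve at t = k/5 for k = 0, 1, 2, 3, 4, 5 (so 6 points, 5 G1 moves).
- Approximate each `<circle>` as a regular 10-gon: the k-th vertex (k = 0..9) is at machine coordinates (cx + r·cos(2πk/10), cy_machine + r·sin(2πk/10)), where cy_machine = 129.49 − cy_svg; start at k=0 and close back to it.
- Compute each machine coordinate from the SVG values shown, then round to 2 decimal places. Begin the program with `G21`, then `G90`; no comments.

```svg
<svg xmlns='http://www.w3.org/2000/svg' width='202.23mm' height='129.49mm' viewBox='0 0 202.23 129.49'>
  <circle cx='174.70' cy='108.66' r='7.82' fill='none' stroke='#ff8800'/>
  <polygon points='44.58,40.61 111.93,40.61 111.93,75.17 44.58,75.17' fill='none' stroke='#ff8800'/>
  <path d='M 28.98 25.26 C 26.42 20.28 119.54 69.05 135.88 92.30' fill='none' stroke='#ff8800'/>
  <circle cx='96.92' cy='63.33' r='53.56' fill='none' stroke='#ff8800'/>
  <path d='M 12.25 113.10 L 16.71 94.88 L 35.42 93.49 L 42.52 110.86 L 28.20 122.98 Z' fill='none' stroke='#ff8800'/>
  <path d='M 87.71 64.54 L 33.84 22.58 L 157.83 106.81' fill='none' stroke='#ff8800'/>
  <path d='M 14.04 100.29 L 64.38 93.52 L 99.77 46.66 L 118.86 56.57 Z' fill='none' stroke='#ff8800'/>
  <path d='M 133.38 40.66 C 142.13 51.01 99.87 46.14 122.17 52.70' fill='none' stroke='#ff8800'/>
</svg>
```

G21
G90
G0 X182.52 Y20.83
M3 S451
G1 X181.03 Y25.43 F2601
G1 X177.12 Y28.27 F2601
G1 X172.28 Y28.27 F2601
G1 X168.37 Y25.43 F2601
G1 X166.88 Y20.83 F2601
G1 X168.37 Y16.23 F2601
G1 X172.28 Y13.39 F2601
G1 X177.12 Y13.39 F2601
G1 X181.03 Y16.23 F2601
G1 X182.52 Y20.83 F2601
M5
G0 X44.58 Y88.88
M3 S451
G1 X111.93 Y88.88 F2601
G1 X111.93 Y54.32 F2601
G1 X44.58 Y54.32 F2601
G1 X44.58 Y88.88 F2601
M5
G0 X28.98 Y104.23
M3 S451
G1 X37.55 Y101.40 F2601
G1 X60.80 Y89.48 F2601
G1 X90.46 Y72.27 F2601
G1 X118.24 Y53.57 F2601
G1 X135.88 Y37.19 F2601
M5
G0 X150.48 Y66.16
M3 S451
G1 X140.25 Y97.64 F2601
G1 X113.47 Y117.10 F2601
G1 X80.37 Y117.10 F2601
G1 X53.59 Y97.64 F2601
G1 X43.36 Y66.16 F2601
G1 X53.59 Y34.68 F2601
G1 X80.37 Y15.22 F2601
G1 X113.47 Y15.22 F2601
G1 X140.25 Y34.68 F2601
G1 X150.48 Y66.16 F2601
M5
G0 X12.25 Y16.39
M3 S451
G1 X16.71 Y34.61 F2601
G1 X35.42 Y36.00 F2601
G1 X42.52 Y18.63 F2601
G1 X28.20 Y6.51 F2601
G1 X12.25 Y16.39 F2601
M5
G0 X87.71 Y64.95
M3 S451
G1 X33.84 Y106.91 F2601
G1 X157.83 Y22.68 F2601
M5
G0 X14.04 Y29.20
M3 S451
G1 X64.38 Y35.97 F2601
G1 X99.77 Y82.83 F2601
G1 X118.86 Y72.92 F2601
G1 X14.04 Y29.20 F2601
M5
G0 X133.38 Y88.83
M3 S451
G1 X133.43 Y84.23 F2601
G1 X126.79 Y82.01 F2601
G1 X119.00 Y80.88 F2601
G1 X115.61 Y79.57 F2601
G1 X122.17 Y76.79 F2601
M5

viewBox `0 0 202.23 129.49` with mm width/height → 1 unit = 1 mm. Flip: y_m = 129.49 − y_svg.

**Shape 1** — `<circle>` circle, stroke `#ff8800` → score (S451, F2601). Machine vertices: (182.52,20.83) → (181.03,25.43) → (177.12,28.27) → (172.28,28.27) → (168.37,25.43) → (166.88,20.83) → (168.37,16.23) → (172.28,13.39) → (177.12,13.39) → (181.03,16.23) → (182.52,20.83). Closed: final G1 returns to the first vertex.

**Shape 2** — `<polygon>` rectangle, stroke `#ff8800` → score (S451, F2601). Machine vertices: (44.58,88.88) → (111.93,88.88) → (111.93,54.32) → (44.58,54.32) → (44.58,88.88). Closed: final G1 returns to the first vertex.

**Shape 3** — `<path>` cubic bezier, stroke `#ff8800` → score (S451, F2601). Control points (SVG): P0=(28.98,25.26), P1=(26.42,20.28), P2=(119.54,69.05), P3=(135.88,92.30); sampled at t=k/5. Machine vertices: (28.98,104.23) → (37.55,101.40) → (60.80,89.48) → (90.46,72.27) → (118.24,53.57) → (135.88,37.19). Open path.

**Shape 4** — `<circle>` circle, stroke `#ff8800` → score (S451, F2601). Machine vertices: (150.48,66.16) → (140.25,97.64) → (113.47,117.10) → (80.37,117.10) → (53.59,97.64) → (43.36,66.16) → (53.59,34.68) → (80.37,15.22) → (113.47,15.22) → (140.25,34.68) → (150.48,66.16). Closed: final G1 returns to the first vertex.

**Shape 5** — `<path>` regular polygon, stroke `#ff8800` → score (S451, F2601). Machine vertices: (12.25,16.39) → (16.71,34.61) → (35.42,36.00) → (42.52,18.63) → (28.20,6.51) → (12.25,16.39). Closed: final G1 returns to the first vertex.

**Shape 6** — `<path>` open polyline, stroke `#ff8800` → score (S451, F2601). Machine vertices: (87.71,64.95) → (33.84,106.91) → (157.83,22.68). Open path.

**Shape 7** — `<path>` closed polygon, stroke `#ff8800` → score (S451, F2601). Machine vertices: (14.04,29.20) → (64.38,35.97) → (99.77,82.83) → (118.86,72.92) → (14.04,29.20). Closed: final G1 returns to the first vertex.

**Shape 8** — `<path>` cubic bezier, stroke `#ff8800` → score (S451, F2601). Control points (SVG): P0=(133.38,40.66), P1=(142.13,51.01), P2=(99.87,46.14), P3=(122.17,52.70); sampled at t=k/5. Machine vertices: (133.38,88.83) → (133.43,84.23) → (126.79,82.01) → (119.00,80.88) → (115.61,79.57) → (122.17,76.79). Open path.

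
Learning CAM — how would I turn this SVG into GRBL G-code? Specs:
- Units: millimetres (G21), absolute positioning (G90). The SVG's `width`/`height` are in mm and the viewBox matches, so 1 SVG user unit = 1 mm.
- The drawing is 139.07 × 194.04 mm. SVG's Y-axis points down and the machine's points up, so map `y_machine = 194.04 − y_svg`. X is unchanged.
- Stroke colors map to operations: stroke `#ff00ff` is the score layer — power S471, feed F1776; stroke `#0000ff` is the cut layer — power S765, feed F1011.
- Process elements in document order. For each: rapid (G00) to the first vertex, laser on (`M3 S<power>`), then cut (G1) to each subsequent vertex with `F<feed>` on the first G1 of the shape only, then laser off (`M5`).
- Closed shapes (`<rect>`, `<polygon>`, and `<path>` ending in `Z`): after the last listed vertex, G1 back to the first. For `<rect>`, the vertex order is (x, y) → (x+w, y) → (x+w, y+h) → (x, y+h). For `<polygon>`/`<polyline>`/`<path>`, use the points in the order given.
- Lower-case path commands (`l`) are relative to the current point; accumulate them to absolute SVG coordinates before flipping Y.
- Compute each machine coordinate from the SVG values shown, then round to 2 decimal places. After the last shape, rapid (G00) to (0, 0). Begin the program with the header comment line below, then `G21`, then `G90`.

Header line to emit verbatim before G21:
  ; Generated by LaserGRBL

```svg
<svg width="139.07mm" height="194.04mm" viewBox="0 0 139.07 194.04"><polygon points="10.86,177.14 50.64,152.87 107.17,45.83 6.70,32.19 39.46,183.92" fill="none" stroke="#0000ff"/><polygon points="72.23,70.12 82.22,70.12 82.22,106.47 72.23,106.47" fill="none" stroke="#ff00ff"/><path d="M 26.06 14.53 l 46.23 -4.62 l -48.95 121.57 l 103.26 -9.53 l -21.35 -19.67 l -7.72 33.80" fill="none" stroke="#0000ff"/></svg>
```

1 u = 1 mm; y_m = 194.04 − y.

[1] `<polygon>` closed polygon, #0000ff→cut S765 F1011: (10.86,16.90) → (50.64,41.17) → (107.17,148.21) → (6.70,161.85) → (39.46,10.12) → (10.86,16.90) (closed)

[2] `<polygon>` rectangle, #ff00ff→score S471 F1776: (72.23,123.92) → (82.22,123.92) → (82.22,87.57) → (72.23,87.57) → (72.23,123.92) (closed)

[3] `<path>` open polyline, #0000ff→cut S765 F1011: (26.06,179.51) → (72.29,184.13) → (23.34,62.56) → (126.60,72.09) → (105.25,91.76) → (97.53,57.96)

; Generated by LaserGRBL
G21
G90
G00 X10.86 Y16.90
M3 S765
G1 X50.64 Y41.17 F1011
G1 X107.17 Y148.21
G1 X6.70 Y161.85
G1 X39.46 Y10.12
G1 X10.86 Y16.90
M5
G00 X72.23 Y123.92
M3 S471
G1 X82.22 Y123.92 F1776
G1 X82.22 Y87.57
G1 X72.23 Y87.57
G1 X72.23 Y123.92
M5
G00 X26.06 Y179.51
M3 S765
G1 X72.29 Y184.13 F1011
G1 X23.34 Y62.56
G1 X126.60 Y72.09
G1 X105.25 Y91.76
G1 X97.53 Y57.96
M5
G00 X0.00 Y0.00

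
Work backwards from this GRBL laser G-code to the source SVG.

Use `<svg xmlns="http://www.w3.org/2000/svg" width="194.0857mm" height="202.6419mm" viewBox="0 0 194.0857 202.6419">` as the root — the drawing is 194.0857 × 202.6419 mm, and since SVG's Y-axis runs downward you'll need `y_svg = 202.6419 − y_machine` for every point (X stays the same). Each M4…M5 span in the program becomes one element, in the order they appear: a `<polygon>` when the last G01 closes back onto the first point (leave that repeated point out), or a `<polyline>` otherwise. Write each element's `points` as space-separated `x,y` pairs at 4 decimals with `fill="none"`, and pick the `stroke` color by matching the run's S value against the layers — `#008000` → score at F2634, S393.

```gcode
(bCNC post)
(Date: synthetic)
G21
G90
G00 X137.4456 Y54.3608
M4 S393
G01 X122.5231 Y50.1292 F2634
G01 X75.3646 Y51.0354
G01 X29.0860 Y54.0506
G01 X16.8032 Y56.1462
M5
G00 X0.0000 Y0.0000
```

<svg xmlns="http://www.w3.org/2000/svg" width="194.0857mm" height="202.6419mm" viewBox="0 0 194.0857 202.6419">
  <polyline points="137.4456,148.2811 122.5231,152.5127 75.3646,151.6065 29.0860,148.5913 16.8032,146.4957" fill="none" stroke="#008000"/>
</svg>

Each laser-on run becomes one SVG element. Flip Y back into SVG space with y_svg = 202.6419 − y_machine. Every run uses S393, so all elements get stroke `#008000` (score).

Run 1: The run is open, so emit a `<polyline>` with points (Y-flipped): 137.4456,148.2811 122.5231,152.5127 75.3646,151.6065 29.0860,148.5913 16.8032,146.4957.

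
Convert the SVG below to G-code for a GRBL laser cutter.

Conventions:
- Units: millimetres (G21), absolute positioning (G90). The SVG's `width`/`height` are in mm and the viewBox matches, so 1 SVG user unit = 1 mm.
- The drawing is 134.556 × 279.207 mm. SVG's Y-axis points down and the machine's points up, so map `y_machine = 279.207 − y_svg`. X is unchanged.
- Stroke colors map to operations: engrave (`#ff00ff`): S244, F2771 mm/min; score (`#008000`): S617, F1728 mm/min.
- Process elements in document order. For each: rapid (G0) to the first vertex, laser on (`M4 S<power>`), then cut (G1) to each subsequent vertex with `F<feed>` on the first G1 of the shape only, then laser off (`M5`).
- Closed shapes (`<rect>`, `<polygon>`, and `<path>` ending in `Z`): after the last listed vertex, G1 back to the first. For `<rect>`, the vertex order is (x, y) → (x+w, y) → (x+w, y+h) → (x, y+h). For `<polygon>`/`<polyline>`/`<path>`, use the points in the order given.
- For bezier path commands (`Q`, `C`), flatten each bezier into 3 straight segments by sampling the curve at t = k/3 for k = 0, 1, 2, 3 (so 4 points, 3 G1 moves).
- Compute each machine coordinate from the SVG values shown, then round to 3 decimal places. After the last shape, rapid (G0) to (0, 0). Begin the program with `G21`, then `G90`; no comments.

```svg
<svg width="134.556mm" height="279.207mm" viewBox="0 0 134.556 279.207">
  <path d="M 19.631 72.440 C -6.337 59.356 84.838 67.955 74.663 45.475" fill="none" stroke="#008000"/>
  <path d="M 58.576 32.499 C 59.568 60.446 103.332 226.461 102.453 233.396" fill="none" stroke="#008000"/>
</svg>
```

Since the viewBox matches the mm dimensions, user units are millimetres directly. The only transform is the Y-flip y_m = 279.207 − y_svg.

Shape 1 is a cubic bezier drawn with `<path>`. Its stroke #008000 means score at S617, F1728. After flipping Y the toolpath is (19.631,206.767) → (24.618,214.577) → (59.147,219.658) → (74.663,233.732).

Shape 2 is a cubic bezier drawn with `<path>`. Its stroke #008000 means score at S617, F1728. After flipping Y the toolpath is (58.576,246.708) → (70.588,183.744) → (91.689,94.767) → (102.453,45.811).

G21
G90
G0 X19.631 Y206.767
M4 S617
G1 X24.618 Y214.577 F1728
G1 X59.147 Y219.658
G1 X74.663 Y233.732
M5
G0 X58.576 Y246.708
M4 S617
G1 X70.588 Y183.744 F1728
G1 X91.689 Y94.767
G1 X102.453 Y45.811
M5
G0 X0.000 Y0.000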